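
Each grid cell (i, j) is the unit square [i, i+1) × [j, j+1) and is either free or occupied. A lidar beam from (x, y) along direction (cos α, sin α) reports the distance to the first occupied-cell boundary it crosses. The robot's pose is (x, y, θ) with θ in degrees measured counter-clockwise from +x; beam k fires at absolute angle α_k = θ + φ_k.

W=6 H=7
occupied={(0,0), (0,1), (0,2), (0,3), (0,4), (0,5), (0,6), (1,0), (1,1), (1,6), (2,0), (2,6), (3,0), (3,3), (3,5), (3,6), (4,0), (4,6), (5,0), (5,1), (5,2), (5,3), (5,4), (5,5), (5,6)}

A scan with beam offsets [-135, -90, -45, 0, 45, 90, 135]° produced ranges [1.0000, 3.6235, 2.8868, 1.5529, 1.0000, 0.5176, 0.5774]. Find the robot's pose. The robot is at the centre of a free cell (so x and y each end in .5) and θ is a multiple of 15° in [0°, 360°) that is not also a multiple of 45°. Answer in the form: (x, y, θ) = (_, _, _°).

Candidates: 17 free-cell centres × 16 headings = 272 poses. Raycast each; keep the one whose scan matches to 4 dp.
  (1.5, 2.5, 240°): beam 1 = 1.9319 ≠ 1.0000 ✗
  (1.5, 5.5, 240°): beam 1 = 0.5176 ≠ 1.0000 ✗
  (1.5, 4.5, 195°): beam 1 = 1.7321 ≠ 1.0000 ✗
  …
  (4.5, 2.5, 255°): r_1=1.0000, r_2=3.6235, r_3=2.8868, r_4=1.5529, r_5=1.0000, r_6=0.5176, r_7=0.5774 — all match ✓
Unique over the lattice → pose = (4.5, 2.5, 255°).

(x, y, θ) = (4.5, 2.5, 255°)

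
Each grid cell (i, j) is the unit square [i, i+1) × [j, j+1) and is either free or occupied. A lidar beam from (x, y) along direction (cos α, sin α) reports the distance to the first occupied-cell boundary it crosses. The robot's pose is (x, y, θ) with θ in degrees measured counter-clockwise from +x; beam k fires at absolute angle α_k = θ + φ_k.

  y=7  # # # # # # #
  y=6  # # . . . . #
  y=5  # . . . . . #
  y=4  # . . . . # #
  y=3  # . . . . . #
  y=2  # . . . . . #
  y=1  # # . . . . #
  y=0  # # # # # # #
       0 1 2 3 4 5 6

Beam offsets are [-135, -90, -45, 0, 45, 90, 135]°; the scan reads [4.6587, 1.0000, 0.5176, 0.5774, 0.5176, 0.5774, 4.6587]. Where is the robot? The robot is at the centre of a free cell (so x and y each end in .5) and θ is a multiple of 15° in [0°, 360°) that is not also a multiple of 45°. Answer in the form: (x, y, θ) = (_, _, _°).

The pose lattice has 27·16 = 432 candidates. Test each by forward raycasting.
  (1.5, 4.5, 105°): beam 1 = 5.1962 ≠ 4.6587 ✗
  (3.5, 5.5, 240°): beam 1 = 1.5529 ≠ 4.6587 ✗
  (2.5, 6.5, 240°): beam 1 = 0.5176 ≠ 4.6587 ✗
  (5.5, 5.5, 255°): beam 1 = 1.7321 ≠ 4.6587 ✗
  (3.5, 4.5, 60°): beam 1 = 3.6235 ≠ 4.6587 ✗
  …
  (1.5, 2.5, 210°): r_1=4.6587, r_2=1.0000, r_3=0.5176, r_4=0.5774, r_5=0.5176, r_6=0.5774, r_7=4.6587 — all match ✓
No second candidate reproduces the full scan.

(x, y, θ) = (1.5, 2.5, 210°)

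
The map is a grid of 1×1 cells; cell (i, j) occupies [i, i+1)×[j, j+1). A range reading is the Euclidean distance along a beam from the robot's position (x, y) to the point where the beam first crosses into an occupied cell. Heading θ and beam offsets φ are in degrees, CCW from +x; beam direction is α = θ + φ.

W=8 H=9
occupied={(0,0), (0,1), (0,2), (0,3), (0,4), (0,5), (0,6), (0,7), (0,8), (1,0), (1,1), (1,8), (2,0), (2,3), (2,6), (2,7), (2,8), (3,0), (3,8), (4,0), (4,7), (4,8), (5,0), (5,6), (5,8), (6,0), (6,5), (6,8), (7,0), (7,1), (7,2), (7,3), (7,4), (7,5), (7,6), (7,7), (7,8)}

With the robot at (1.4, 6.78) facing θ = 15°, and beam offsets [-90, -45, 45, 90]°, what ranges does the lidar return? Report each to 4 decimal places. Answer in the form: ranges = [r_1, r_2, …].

beam 1: φ=-90°, α=285°
  d=(0.2588,-0.9659)  start (1,6)  tX=2.3182 tY=0.8075  stride 1/|dx|=3.8637 1/|dy|=1.0353
    cross y-line → (1,5), t=0.8075
    cross y-line → (1,4), t=1.8428
    cross x-line → (2,4), t=2.3182
    cross y-line → (2,3), t=2.8781 (wall)
  → r_1 = 2.8781
beam 2: φ=-45°, α=330°
  d=(0.8660,-0.5000)  start (1,6)  tX=0.6928 tY=1.5600  stride 1/|dx|=1.1547 1/|dy|=2.0000
    cross x-line → (2,6), t=0.6928 (wall)
  → r_2 = 0.6928
beam 3: φ=45°, α=60°
  d=(0.5000,0.8660)  start (1,6)  tX=1.2000 tY=0.2540  stride 1/|dx|=2.0000 1/|dy|=1.1547
    cross y-line → (1,7), t=0.2540
    cross x-line → (2,7), t=1.2000 (wall)
  → r_3 = 1.2000
beam 4: φ=90°, α=105°
  d=(-0.2588,0.9659)  start (1,6)  tX=1.5455 tY=0.2278  stride 1/|dx|=3.8637 1/|dy|=1.0353
    cross y-line → (1,7), t=0.2278
    cross y-line → (1,8), t=1.2630 (wall)
  → r_4 = 1.2630

ranges = [2.8781, 0.6928, 1.2000, 1.2630]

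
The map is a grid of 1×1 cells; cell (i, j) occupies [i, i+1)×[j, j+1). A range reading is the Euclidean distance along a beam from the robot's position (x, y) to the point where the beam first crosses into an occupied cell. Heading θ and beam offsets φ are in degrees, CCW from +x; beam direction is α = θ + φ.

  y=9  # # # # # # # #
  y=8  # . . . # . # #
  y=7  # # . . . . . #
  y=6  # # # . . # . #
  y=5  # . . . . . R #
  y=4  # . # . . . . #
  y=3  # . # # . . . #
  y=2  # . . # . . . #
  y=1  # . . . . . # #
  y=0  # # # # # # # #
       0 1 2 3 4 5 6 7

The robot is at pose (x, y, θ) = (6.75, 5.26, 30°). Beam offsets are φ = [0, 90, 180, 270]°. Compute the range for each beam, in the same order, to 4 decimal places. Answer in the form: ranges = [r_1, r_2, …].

beam 1: φ=0°, α=30°
  direction (0.8660, 0.5000); cell (6,5); t to first gridline: x 0.2887, y 1.4800 (then +1.1547 / +2.0000)
    (7,5) via x @ 0.2887  # hit
  → r_1 = 0.2887
beam 2: φ=90°, α=120°
  direction (-0.5000, 0.8660); cell (6,5); t to first gridline: x 1.5000, y 0.8545 (then +2.0000 / +1.1547)
    (6,6) via y @ 0.8545
    (5,6) via x @ 1.5000  # hit
  → r_2 = 1.5000
beam 3: φ=180°, α=210°
  direction (-0.8660, -0.5000); cell (6,5); t to first gridline: x 0.8660, y 0.5200 (then +1.1547 / +2.0000)
    (6,4) via y @ 0.5200
    (5,4) via x @ 0.8660
    (4,4) via x @ 2.0207
    (4,3) via y @ 2.5200
    (3,3) via x @ 3.1754  # hit
  → r_3 = 3.1754
beam 4: φ=270°, α=300°
  direction (0.5000, -0.8660); cell (6,5); t to first gridline: x 0.5000, y 0.3002 (then +2.0000 / +1.1547)
    (6,4) via y @ 0.3002
    (7,4) via x @ 0.5000  # hit
  → r_4 = 0.5000

ranges = [0.2887, 1.5000, 3.1754, 0.5000]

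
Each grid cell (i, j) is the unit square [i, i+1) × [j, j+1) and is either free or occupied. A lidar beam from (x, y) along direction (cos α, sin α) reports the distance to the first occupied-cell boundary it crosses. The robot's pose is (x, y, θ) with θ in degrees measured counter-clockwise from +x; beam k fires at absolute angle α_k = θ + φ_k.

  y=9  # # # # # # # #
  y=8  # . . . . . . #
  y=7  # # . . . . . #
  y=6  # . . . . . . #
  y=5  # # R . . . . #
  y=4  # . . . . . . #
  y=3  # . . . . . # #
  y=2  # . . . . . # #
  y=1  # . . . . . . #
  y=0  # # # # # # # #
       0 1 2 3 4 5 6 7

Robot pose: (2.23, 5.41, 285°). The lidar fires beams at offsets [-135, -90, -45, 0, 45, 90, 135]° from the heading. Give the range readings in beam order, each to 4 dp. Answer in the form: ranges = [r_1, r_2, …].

ranges = [0.2656, 0.2381, 0.4600, 4.5656, 4.3532, 4.9383, 4.1454]

beam 1: φ=-135°, α=150°
  d=(-0.8660,0.5000)  start (2,5)  tX=0.2656 tY=1.1800  stride 1/|dx|=1.1547 1/|dy|=2.0000
    cross x-line → (1,5), t=0.2656 (wall)
  → r_1 = 0.2656
beam 2: φ=-90°, α=195°
  d=(-0.9659,-0.2588)  start (2,5)  tX=0.2381 tY=1.5841  stride 1/|dx|=1.0353 1/|dy|=3.8637
    cross x-line → (1,5), t=0.2381 (wall)
  → r_2 = 0.2381
beam 3: φ=-45°, α=240°
  d=(-0.5000,-0.8660)  start (2,5)  tX=0.4600 tY=0.4734  stride 1/|dx|=2.0000 1/|dy|=1.1547
    cross x-line → (1,5), t=0.4600 (wall)
  → r_3 = 0.4600
beam 4: φ=0°, α=285°
  d=(0.2588,-0.9659)  start (2,5)  tX=2.9751 tY=0.4245  stride 1/|dx|=3.8637 1/|dy|=1.0353
    cross y-line → (2,4), t=0.4245
    cross y-line → (2,3), t=1.4597
    cross y-line → (2,2), t=2.4950
    cross x-line → (3,2), t=2.9751
    cross y-line → (3,1), t=3.5303
    cross y-line → (3,0), t=4.5656 (wall)
  → r_4 = 4.5656
beam 5: φ=45°, α=330°
  d=(0.8660,-0.5000)  start (2,5)  tX=0.8891 tY=0.8200  stride 1/|dx|=1.1547 1/|dy|=2.0000
    cross y-line → (2,4), t=0.8200
    cross x-line → (3,4), t=0.8891
    cross x-line → (4,4), t=2.0438
    cross y-line → (4,3), t=2.8200
    cross x-line → (5,3), t=3.1985
    cross x-line → (6,3), t=4.3532 (wall)
  → r_5 = 4.3532
beam 6: φ=90°, α=15°
  d=(0.9659,0.2588)  start (2,5)  tX=0.7972 tY=2.2796  stride 1/|dx|=1.0353 1/|dy|=3.8637
    cross x-line → (3,5), t=0.7972
    cross x-line → (4,5), t=1.8324
    cross y-line → (4,6), t=2.2796
    cross x-line → (5,6), t=2.8677
    cross x-line → (6,6), t=3.9030
    cross x-line → (7,6), t=4.9383 (wall)
  → r_6 = 4.9383
beam 7: φ=135°, α=60°
  d=(0.5000,0.8660)  start (2,5)  tX=1.5400 tY=0.6813  stride 1/|dx|=2.0000 1/|dy|=1.1547
    cross y-line → (2,6), t=0.6813
    cross x-line → (3,6), t=1.5400
    cross y-line → (3,7), t=1.8360
    cross y-line → (3,8), t=2.9907
    cross x-line → (4,8), t=3.5400
    cross y-line → (4,9), t=4.1454 (wall)
  → r_7 = 4.1454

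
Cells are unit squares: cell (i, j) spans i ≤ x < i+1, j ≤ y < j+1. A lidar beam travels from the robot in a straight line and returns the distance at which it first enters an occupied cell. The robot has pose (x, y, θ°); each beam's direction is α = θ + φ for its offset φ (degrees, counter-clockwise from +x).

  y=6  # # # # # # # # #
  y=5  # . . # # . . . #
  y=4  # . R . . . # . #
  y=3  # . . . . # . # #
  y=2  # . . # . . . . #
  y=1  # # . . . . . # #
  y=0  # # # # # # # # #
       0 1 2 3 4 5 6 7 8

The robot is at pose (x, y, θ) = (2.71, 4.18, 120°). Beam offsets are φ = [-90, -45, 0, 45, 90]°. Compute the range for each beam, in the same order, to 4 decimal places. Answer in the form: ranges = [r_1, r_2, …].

ranges = [1.6400, 1.1205, 2.1016, 1.7703, 1.9745]

beam 1: φ=-90°, α=30°
  dir = (cos 30°, sin 30°) = (0.8660, 0.5000); from cell (2,4)
  next x-line at t=0.3349, next y-line at t=1.6400; Δt_x=1.1547, Δt_y=2.0000
    x: enter (3,4) at t=0.3349
    x: enter (4,4) at t=1.4896
    y: enter (4,5) at t=1.6400 ← occupied
  → r_1 = 1.6400
beam 2: φ=-45°, α=75°
  dir = (cos 75°, sin 75°) = (0.2588, 0.9659); from cell (2,4)
  next x-line at t=1.1205, next y-line at t=0.8489; Δt_x=3.8637, Δt_y=1.0353
    y: enter (2,5) at t=0.8489
    x: enter (3,5) at t=1.1205 ← occupied
  → r_2 = 1.1205
beam 3: φ=0°, α=120°
  dir = (cos 120°, sin 120°) = (-0.5000, 0.8660); from cell (2,4)
  next x-line at t=1.4200, next y-line at t=0.9469; Δt_x=2.0000, Δt_y=1.1547
    y: enter (2,5) at t=0.9469
    x: enter (1,5) at t=1.4200
    y: enter (1,6) at t=2.1016 ← occupied
  → r_3 = 2.1016
beam 4: φ=45°, α=165°
  dir = (cos 165°, sin 165°) = (-0.9659, 0.2588); from cell (2,4)
  next x-line at t=0.7350, next y-line at t=3.1682; Δt_x=1.0353, Δt_y=3.8637
    x: enter (1,4) at t=0.7350
    x: enter (0,4) at t=1.7703 ← occupied
  → r_4 = 1.7703
beam 5: φ=90°, α=210°
  dir = (cos 210°, sin 210°) = (-0.8660, -0.5000); from cell (2,4)
  next x-line at t=0.8198, next y-line at t=0.3600; Δt_x=1.1547, Δt_y=2.0000
    y: enter (2,3) at t=0.3600
    x: enter (1,3) at t=0.8198
    x: enter (0,3) at t=1.9745 ← occupied
  → r_5 = 1.9745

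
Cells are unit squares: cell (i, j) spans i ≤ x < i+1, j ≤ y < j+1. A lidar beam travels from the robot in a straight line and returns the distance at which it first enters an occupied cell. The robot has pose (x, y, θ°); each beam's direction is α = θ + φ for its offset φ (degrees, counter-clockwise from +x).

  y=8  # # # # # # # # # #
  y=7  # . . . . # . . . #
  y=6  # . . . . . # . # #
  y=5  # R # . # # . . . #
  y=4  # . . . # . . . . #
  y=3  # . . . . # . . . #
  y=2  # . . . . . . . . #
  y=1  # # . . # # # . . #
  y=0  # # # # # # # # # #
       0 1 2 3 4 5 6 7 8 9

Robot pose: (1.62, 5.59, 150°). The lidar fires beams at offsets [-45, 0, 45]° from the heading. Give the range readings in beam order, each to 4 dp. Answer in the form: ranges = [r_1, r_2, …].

ranges = [2.3955, 0.7159, 0.6419]

beam 1: φ=-45°, α=105°
  dir = (cos 105°, sin 105°) = (-0.2588, 0.9659); from cell (1,5)
  next x-line at t=2.3955, next y-line at t=0.4245; Δt_x=3.8637, Δt_y=1.0353
    y: enter (1,6) at t=0.4245
    y: enter (1,7) at t=1.4597
    x: enter (0,7) at t=2.3955 ← occupied
  → r_1 = 2.3955
beam 2: φ=0°, α=150°
  dir = (cos 150°, sin 150°) = (-0.8660, 0.5000); from cell (1,5)
  next x-line at t=0.7159, next y-line at t=0.8200; Δt_x=1.1547, Δt_y=2.0000
    x: enter (0,5) at t=0.7159 ← occupied
  → r_2 = 0.7159
beam 3: φ=45°, α=195°
  dir = (cos 195°, sin 195°) = (-0.9659, -0.2588); from cell (1,5)
  next x-line at t=0.6419, next y-line at t=2.2796; Δt_x=1.0353, Δt_y=3.8637
    x: enter (0,5) at t=0.6419 ← occupied
  → r_3 = 0.6419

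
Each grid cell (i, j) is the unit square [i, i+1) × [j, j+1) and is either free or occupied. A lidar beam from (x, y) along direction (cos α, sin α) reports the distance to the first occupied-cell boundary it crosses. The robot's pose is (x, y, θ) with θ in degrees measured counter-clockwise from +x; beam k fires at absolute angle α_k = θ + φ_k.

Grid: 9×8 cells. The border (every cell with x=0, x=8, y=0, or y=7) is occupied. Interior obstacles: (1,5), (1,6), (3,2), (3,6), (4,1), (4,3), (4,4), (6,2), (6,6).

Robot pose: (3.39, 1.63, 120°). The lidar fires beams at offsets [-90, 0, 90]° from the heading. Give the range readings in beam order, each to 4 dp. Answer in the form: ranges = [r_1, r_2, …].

beam 1: φ=-90°, α=30°
  direction (0.8660, 0.5000); cell (3,1); t to first gridline: x 0.7044, y 0.7400 (then +1.1547 / +2.0000)
    (4,1) via x @ 0.7044  # hit
  → r_1 = 0.7044
beam 2: φ=0°, α=120°
  direction (-0.5000, 0.8660); cell (3,1); t to first gridline: x 0.7800, y 0.4272 (then +2.0000 / +1.1547)
    (3,2) via y @ 0.4272  # hit
  → r_2 = 0.4272
beam 3: φ=90°, α=210°
  direction (-0.8660, -0.5000); cell (3,1); t to first gridline: x 0.4503, y 1.2600 (then +1.1547 / +2.0000)
    (2,1) via x @ 0.4503
    (2,0) via y @ 1.2600  # hit
  → r_3 = 1.2600

ranges = [0.7044, 0.4272, 1.2600]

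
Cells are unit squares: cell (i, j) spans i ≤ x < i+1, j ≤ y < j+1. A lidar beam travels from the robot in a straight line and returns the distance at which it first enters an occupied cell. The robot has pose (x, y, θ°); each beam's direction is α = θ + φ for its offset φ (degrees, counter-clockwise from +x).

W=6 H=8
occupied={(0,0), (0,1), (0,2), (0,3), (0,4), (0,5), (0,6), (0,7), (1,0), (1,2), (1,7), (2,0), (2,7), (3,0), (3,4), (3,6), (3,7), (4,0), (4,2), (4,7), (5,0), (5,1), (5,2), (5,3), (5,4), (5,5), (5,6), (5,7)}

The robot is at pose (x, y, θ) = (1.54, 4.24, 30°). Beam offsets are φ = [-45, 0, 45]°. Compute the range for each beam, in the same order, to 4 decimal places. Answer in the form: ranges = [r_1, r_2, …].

ranges = [3.5821, 3.9953, 2.8574]

beam 1: φ=-45°, α=345°
  d=(0.9659,-0.2588)  start (1,4)  tX=0.4762 tY=0.9273  stride 1/|dx|=1.0353 1/|dy|=3.8637
    cross x-line → (2,4), t=0.4762
    cross y-line → (2,3), t=0.9273
    cross x-line → (3,3), t=1.5115
    cross x-line → (4,3), t=2.5468
    cross x-line → (5,3), t=3.5821 (wall)
  → r_1 = 3.5821
beam 2: φ=0°, α=30°
  d=(0.8660,0.5000)  start (1,4)  tX=0.5312 tY=1.5200  stride 1/|dx|=1.1547 1/|dy|=2.0000
    cross x-line → (2,4), t=0.5312
    cross y-line → (2,5), t=1.5200
    cross x-line → (3,5), t=1.6859
    cross x-line → (4,5), t=2.8406
    cross y-line → (4,6), t=3.5200
    cross x-line → (5,6), t=3.9953 (wall)
  → r_2 = 3.9953
beam 3: φ=45°, α=75°
  d=(0.2588,0.9659)  start (1,4)  tX=1.7773 tY=0.7868  stride 1/|dx|=3.8637 1/|dy|=1.0353
    cross y-line → (1,5), t=0.7868
    cross x-line → (2,5), t=1.7773
    cross y-line → (2,6), t=1.8221
    cross y-line → (2,7), t=2.8574 (wall)
  → r_3 = 2.8574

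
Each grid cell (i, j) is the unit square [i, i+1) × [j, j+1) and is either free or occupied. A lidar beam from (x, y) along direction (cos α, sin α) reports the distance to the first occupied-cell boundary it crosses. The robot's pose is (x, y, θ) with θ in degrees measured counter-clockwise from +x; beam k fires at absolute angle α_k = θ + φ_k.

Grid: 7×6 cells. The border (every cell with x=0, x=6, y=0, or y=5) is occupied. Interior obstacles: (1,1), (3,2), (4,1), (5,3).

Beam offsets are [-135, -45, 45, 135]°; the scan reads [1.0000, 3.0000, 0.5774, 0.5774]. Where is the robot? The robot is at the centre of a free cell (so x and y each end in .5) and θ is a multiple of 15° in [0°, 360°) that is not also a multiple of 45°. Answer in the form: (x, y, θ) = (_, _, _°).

Candidates: 16 free-cell centres × 16 headings = 256 poses. Raycast each; keep the one whose scan matches to 4 dp.
  (2.5, 3.5, 285°): beam 1 = 1.7321 ≠ 1.0000 ✗
  (2.5, 4.5, 195°): beam 1 = 0.5774 ≠ 1.0000 ✗
  (1.5, 4.5, 30°): beam 1 = 1.9319 ≠ 1.0000 ✗
  (1.5, 4.5, 210°): beam 1 = 0.5176 ≠ 1.0000 ✗
  …
  (2.5, 1.5, 165°): r_1=1.0000, r_2=3.0000, r_3=0.5774, r_4=0.5774 — all match ✓
No second candidate reproduces the full scan.

(x, y, θ) = (2.5, 1.5, 165°)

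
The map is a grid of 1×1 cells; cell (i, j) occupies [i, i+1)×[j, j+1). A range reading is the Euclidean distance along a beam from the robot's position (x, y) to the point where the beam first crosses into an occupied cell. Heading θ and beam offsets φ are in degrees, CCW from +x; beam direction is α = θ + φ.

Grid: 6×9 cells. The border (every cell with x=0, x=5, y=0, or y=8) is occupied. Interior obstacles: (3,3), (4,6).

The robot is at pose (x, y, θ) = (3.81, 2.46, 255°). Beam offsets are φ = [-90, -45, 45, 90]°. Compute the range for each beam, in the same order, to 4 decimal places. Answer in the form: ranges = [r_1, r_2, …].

ranges = [2.9091, 2.9200, 1.6859, 1.2320]

beam 1: φ=-90°, α=165°
  direction (-0.9659, 0.2588); cell (3,2); t to first gridline: x 0.8386, y 2.0864 (then +1.0353 / +3.8637)
    (2,2) via x @ 0.8386
    (1,2) via x @ 1.8738
    (1,3) via y @ 2.0864
    (0,3) via x @ 2.9091  # hit
  → r_1 = 2.9091
beam 2: φ=-45°, α=210°
  direction (-0.8660, -0.5000); cell (3,2); t to first gridline: x 0.9353, y 0.9200 (then +1.1547 / +2.0000)
    (3,1) via y @ 0.9200
    (2,1) via x @ 0.9353
    (1,1) via x @ 2.0900
    (1,0) via y @ 2.9200  # hit
  → r_2 = 2.9200
beam 3: φ=45°, α=300°
  direction (0.5000, -0.8660); cell (3,2); t to first gridline: x 0.3800, y 0.5312 (then +2.0000 / +1.1547)
    (4,2) via x @ 0.3800
    (4,1) via y @ 0.5312
    (4,0) via y @ 1.6859  # hit
  → r_3 = 1.6859
beam 4: φ=90°, α=345°
  direction (0.9659, -0.2588); cell (3,2); t to first gridline: x 0.1967, y 1.7773 (then +1.0353 / +3.8637)
    (4,2) via x @ 0.1967
    (5,2) via x @ 1.2320  # hit
  → r_4 = 1.2320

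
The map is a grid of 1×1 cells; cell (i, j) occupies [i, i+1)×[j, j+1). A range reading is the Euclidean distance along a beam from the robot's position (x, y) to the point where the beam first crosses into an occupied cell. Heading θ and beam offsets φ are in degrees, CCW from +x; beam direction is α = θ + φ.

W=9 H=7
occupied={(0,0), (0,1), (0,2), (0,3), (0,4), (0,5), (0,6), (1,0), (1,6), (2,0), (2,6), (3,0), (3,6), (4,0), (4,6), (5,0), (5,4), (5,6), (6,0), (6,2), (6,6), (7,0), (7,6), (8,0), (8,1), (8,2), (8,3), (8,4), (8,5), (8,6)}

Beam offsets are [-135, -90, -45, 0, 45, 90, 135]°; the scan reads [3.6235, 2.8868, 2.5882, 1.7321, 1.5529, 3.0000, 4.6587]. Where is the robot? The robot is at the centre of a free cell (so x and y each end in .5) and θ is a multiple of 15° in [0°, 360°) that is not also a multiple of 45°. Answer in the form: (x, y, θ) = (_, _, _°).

(x, y, θ) = (3.5, 2.5, 240°)

Candidates: 33 free-cell centres × 16 headings = 528 poses. Raycast each; keep the one whose scan matches to 4 dp.
  (4.5, 5.5, 210°): beam 1 = 0.5176 ≠ 3.6235 ✗
  (2.5, 4.5, 195°): beam 1 = 1.7321 ≠ 3.6235 ✗
  (4.5, 3.5, 15°): beam 1 = 2.8868 ≠ 3.6235 ✗
  (5.5, 3.5, 105°): beam 1 = 1.0000 ≠ 3.6235 ✗
  (3.5, 4.5, 120°): beam 1 = 1.5529 ≠ 3.6235 ✗
  …
  (3.5, 2.5, 240°): r_1=3.6235, r_2=2.8868, r_3=2.5882, r_4=1.7321, r_5=1.5529, r_6=3.0000, r_7=4.6587 — all match ✓
Unique over the lattice → pose = (3.5, 2.5, 240°).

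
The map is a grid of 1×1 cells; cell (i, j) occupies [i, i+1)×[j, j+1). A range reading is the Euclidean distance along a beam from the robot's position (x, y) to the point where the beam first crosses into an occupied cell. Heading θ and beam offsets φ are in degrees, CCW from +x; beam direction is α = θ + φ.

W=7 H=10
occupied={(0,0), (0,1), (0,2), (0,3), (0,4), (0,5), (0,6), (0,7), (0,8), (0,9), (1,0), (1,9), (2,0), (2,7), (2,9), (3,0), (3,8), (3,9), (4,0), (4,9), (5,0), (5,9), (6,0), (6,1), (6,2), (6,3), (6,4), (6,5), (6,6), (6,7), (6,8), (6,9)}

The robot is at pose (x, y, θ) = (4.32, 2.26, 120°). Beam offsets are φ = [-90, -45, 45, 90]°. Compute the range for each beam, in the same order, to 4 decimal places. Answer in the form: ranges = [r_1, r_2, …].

ranges = [1.9399, 6.4910, 3.4371, 2.5200]

beam 1: φ=-90°, α=30°
  d=(0.8660,0.5000)  start (4,2)  tX=0.7852 tY=1.4800  stride 1/|dx|=1.1547 1/|dy|=2.0000
    cross x-line → (5,2), t=0.7852
    cross y-line → (5,3), t=1.4800
    cross x-line → (6,3), t=1.9399 (wall)
  → r_1 = 1.9399
beam 2: φ=-45°, α=75°
  d=(0.2588,0.9659)  start (4,2)  tX=2.6273 tY=0.7661  stride 1/|dx|=3.8637 1/|dy|=1.0353
    cross y-line → (4,3), t=0.7661
    cross y-line → (4,4), t=1.8014
    cross x-line → (5,4), t=2.6273
    cross y-line → (5,5), t=2.8367
    cross y-line → (5,6), t=3.8719
    cross y-line → (5,7), t=4.9072
    cross y-line → (5,8), t=5.9425
    cross x-line → (6,8), t=6.4910 (wall)
  → r_2 = 6.4910
beam 3: φ=45°, α=165°
  d=(-0.9659,0.2588)  start (4,2)  tX=0.3313 tY=2.8591  stride 1/|dx|=1.0353 1/|dy|=3.8637
    cross x-line → (3,2), t=0.3313
    cross x-line → (2,2), t=1.3666
    cross x-line → (1,2), t=2.4018
    cross y-line → (1,3), t=2.8591
    cross x-line → (0,3), t=3.4371 (wall)
  → r_3 = 3.4371
beam 4: φ=90°, α=210°
  d=(-0.8660,-0.5000)  start (4,2)  tX=0.3695 tY=0.5200  stride 1/|dx|=1.1547 1/|dy|=2.0000
    cross x-line → (3,2), t=0.3695
    cross y-line → (3,1), t=0.5200
    cross x-line → (2,1), t=1.5242
    cross y-line → (2,0), t=2.5200 (wall)
  → r_4 = 2.5200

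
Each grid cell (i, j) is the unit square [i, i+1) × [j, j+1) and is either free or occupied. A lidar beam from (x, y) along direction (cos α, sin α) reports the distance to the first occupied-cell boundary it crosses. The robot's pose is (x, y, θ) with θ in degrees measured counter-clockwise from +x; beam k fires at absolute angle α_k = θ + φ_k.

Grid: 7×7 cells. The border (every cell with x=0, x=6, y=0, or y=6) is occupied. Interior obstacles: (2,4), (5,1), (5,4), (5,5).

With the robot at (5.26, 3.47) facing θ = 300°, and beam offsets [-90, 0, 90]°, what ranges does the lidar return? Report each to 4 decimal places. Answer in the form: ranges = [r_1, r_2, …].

ranges = [4.9190, 1.4800, 0.8545]

beam 1: φ=-90°, α=210°
  cosα=-0.8660 sinα=-0.5000 | (5,3) | tMaxX 0.3002 tMaxY 0.9400 | tΔX 1.1547 tΔY 2.0000
    t=0.3002 [x] (4,3)
    t=0.9400 [y] (4,2)
    t=1.4549 [x] (3,2)
    t=2.6096 [x] (2,2)
    t=2.9400 [y] (2,1)
    t=3.7643 [x] (1,1)
    t=4.9190 [x] (0,1) — stop
  → r_1 = 4.9190
beam 2: φ=0°, α=300°
  cosα=0.5000 sinα=-0.8660 | (5,3) | tMaxX 1.4800 tMaxY 0.5427 | tΔX 2.0000 tΔY 1.1547
    t=0.5427 [y] (5,2)
    t=1.4800 [x] (6,2) — stop
  → r_2 = 1.4800
beam 3: φ=90°, α=30°
  cosα=0.8660 sinα=0.5000 | (5,3) | tMaxX 0.8545 tMaxY 1.0600 | tΔX 1.1547 tΔY 2.0000
    t=0.8545 [x] (6,3) — stop
  → r_3 = 0.8545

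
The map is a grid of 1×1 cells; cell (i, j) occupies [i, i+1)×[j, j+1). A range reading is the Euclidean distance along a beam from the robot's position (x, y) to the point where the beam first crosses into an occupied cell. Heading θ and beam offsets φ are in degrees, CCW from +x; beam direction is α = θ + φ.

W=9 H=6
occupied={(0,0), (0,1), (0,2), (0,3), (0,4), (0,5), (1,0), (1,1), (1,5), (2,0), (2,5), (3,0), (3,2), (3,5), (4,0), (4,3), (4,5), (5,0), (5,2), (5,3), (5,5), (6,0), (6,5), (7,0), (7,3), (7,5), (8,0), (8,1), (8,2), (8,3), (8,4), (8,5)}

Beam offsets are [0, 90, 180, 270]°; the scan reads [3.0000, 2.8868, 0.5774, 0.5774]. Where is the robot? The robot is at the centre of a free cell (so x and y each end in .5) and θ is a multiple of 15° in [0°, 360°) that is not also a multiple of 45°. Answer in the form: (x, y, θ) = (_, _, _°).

Candidates: 22 free-cell centres × 16 headings = 352 poses. Raycast each; keep the one whose scan matches to 4 dp.
  (2.5, 3.5, 285°): beam 1 = 2.5882 ≠ 3.0000 ✗
  (2.5, 4.5, 255°): beam 1 = 2.5882 ≠ 3.0000 ✗
  (6.5, 4.5, 60°): beam 1 = 0.5774 ≠ 3.0000 ✗
  (6.5, 3.5, 210°): beam 1 = 0.5774 ≠ 3.0000 ✗
  (1.5, 4.5, 60°): beam 1 = 0.5774 ≠ 3.0000 ✗
  …
  (1.5, 2.5, 330°): r_1=3.0000, r_2=2.8868, r_3=0.5774, r_4=0.5774 — all match ✓
Only this pose fits every beam.

(x, y, θ) = (1.5, 2.5, 330°)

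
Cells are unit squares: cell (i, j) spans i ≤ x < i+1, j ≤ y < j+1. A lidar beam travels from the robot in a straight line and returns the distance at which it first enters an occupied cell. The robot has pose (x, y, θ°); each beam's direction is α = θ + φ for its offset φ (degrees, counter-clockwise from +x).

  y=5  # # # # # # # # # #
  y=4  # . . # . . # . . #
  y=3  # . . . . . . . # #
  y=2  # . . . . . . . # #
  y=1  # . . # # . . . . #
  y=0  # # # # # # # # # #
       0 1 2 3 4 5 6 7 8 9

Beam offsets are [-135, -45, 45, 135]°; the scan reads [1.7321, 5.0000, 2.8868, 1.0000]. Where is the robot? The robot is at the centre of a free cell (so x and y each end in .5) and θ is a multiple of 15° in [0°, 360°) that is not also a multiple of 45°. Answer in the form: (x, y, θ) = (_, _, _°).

(x, y, θ) = (5.5, 3.5, 255°)

Candidates: 26 free-cell centres × 16 headings = 416 poses. Raycast each; keep the one whose scan matches to 4 dp.
  (1.5, 3.5, 60°): beam 1 = 2.5882 ≠ 1.7321 ✗
  (4.5, 2.5, 210°): beam 1 = 2.5882 ≠ 1.7321 ✗
  (1.5, 4.5, 300°): beam 1 = 0.5176 ≠ 1.7321 ✗
  (7.5, 4.5, 15°): beam 1 = 4.0415 ≠ 1.7321 ✗
  …
  (5.5, 3.5, 255°): r_1=1.7321, r_2=5.0000, r_3=2.8868, r_4=1.0000 — all match ✓
Unique over the lattice → pose = (5.5, 3.5, 255°).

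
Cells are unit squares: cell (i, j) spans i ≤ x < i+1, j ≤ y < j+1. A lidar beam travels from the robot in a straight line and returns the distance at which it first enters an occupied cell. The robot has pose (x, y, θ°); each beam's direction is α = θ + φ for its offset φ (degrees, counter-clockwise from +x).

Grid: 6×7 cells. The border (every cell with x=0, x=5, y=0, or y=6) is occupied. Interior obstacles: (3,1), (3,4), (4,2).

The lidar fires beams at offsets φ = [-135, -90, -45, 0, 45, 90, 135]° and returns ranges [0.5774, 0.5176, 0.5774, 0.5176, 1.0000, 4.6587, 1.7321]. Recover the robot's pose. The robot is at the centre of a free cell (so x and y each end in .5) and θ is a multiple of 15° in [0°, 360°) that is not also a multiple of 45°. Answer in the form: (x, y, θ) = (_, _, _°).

(x, y, θ) = (1.5, 5.5, 195°)

The pose lattice has 17·16 = 272 candidates. Test each by forward raycasting.
  (1.5, 5.5, 120°): beam 1 = 1.9319 ≠ 0.5774 ✗
  (1.5, 4.5, 75°): beam 1 = 3.0000 ≠ 0.5774 ✗
  (2.5, 2.5, 75°): beam 1 = 1.0000 ≠ 0.5774 ✗
  (1.5, 4.5, 210°): beam 1 = 1.5529 ≠ 0.5774 ✗
  …
  (1.5, 5.5, 195°): r_1=0.5774, r_2=0.5176, r_3=0.5774, r_4=0.5176, r_5=1.0000, r_6=4.6587, r_7=1.7321 — all match ✓
No second candidate reproduces the full scan.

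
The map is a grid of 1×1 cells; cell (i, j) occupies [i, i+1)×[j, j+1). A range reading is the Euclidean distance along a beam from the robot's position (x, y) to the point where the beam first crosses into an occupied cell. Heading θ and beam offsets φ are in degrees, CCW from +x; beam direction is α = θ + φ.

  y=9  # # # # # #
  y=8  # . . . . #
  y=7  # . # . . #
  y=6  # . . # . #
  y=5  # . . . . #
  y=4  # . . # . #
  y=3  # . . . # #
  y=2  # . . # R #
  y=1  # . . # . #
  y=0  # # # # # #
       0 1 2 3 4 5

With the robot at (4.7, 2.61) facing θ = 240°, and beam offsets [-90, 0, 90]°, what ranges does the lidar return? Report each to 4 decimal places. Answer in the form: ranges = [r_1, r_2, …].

beam 1: φ=-90°, α=150°
  cosα=-0.8660 sinα=0.5000 | (4,2) | tMaxX 0.8083 tMaxY 0.7800 | tΔX 1.1547 tΔY 2.0000
    t=0.7800 [y] (4,3) — stop
  → r_1 = 0.7800
beam 2: φ=0°, α=240°
  cosα=-0.5000 sinα=-0.8660 | (4,2) | tMaxX 1.4000 tMaxY 0.7044 | tΔX 2.0000 tΔY 1.1547
    t=0.7044 [y] (4,1)
    t=1.4000 [x] (3,1) — stop
  → r_2 = 1.4000
beam 3: φ=90°, α=330°
  cosα=0.8660 sinα=-0.5000 | (4,2) | tMaxX 0.3464 tMaxY 1.2200 | tΔX 1.1547 tΔY 2.0000
    t=0.3464 [x] (5,2) — stop
  → r_3 = 0.3464

ranges = [0.7800, 1.4000, 0.3464]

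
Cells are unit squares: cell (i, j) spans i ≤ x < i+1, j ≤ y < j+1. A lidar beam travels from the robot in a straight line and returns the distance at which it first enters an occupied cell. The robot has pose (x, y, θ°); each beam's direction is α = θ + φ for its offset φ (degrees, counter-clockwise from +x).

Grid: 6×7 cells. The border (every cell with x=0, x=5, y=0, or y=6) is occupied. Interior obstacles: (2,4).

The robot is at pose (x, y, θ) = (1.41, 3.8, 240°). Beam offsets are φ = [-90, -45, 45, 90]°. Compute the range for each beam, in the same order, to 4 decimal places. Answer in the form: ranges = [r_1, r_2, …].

ranges = [0.4734, 0.4245, 2.8988, 4.1454]

beam 1: φ=-90°, α=150°
  dir = (cos 150°, sin 150°) = (-0.8660, 0.5000); from cell (1,3)
  next x-line at t=0.4734, next y-line at t=0.4000; Δt_x=1.1547, Δt_y=2.0000
    y: enter (1,4) at t=0.4000
    x: enter (0,4) at t=0.4734 ← occupied
  → r_1 = 0.4734
beam 2: φ=-45°, α=195°
  dir = (cos 195°, sin 195°) = (-0.9659, -0.2588); from cell (1,3)
  next x-line at t=0.4245, next y-line at t=3.0910; Δt_x=1.0353, Δt_y=3.8637
    x: enter (0,3) at t=0.4245 ← occupied
  → r_2 = 0.4245
beam 3: φ=45°, α=285°
  dir = (cos 285°, sin 285°) = (0.2588, -0.9659); from cell (1,3)
  next x-line at t=2.2796, next y-line at t=0.8282; Δt_x=3.8637, Δt_y=1.0353
    y: enter (1,2) at t=0.8282
    y: enter (1,1) at t=1.8635
    x: enter (2,1) at t=2.2796
    y: enter (2,0) at t=2.8988 ← occupied
  → r_3 = 2.8988
beam 4: φ=90°, α=330°
  dir = (cos 330°, sin 330°) = (0.8660, -0.5000); from cell (1,3)
  next x-line at t=0.6813, next y-line at t=1.6000; Δt_x=1.1547, Δt_y=2.0000
    x: enter (2,3) at t=0.6813
    y: enter (2,2) at t=1.6000
    x: enter (3,2) at t=1.8360
    x: enter (4,2) at t=2.9907
    y: enter (4,1) at t=3.6000
    x: enter (5,1) at t=4.1454 ← occupied
  → r_4 = 4.1454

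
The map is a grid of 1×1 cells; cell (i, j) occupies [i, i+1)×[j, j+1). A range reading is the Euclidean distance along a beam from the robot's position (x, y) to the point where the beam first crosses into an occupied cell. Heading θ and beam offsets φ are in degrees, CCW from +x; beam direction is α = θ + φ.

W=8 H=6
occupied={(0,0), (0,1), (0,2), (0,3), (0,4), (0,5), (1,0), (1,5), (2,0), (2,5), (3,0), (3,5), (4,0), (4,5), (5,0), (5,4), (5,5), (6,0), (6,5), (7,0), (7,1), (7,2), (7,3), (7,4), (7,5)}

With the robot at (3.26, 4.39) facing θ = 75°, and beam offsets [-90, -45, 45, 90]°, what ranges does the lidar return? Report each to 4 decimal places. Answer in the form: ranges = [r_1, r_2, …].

ranges = [3.8719, 1.2200, 0.7044, 2.3397]

beam 1: φ=-90°, α=345°
  dir = (cos 345°, sin 345°) = (0.9659, -0.2588); from cell (3,4)
  next x-line at t=0.7661, next y-line at t=1.5068; Δt_x=1.0353, Δt_y=3.8637
    x: enter (4,4) at t=0.7661
    y: enter (4,3) at t=1.5068
    x: enter (5,3) at t=1.8014
    x: enter (6,3) at t=2.8367
    x: enter (7,3) at t=3.8719 ← occupied
  → r_1 = 3.8719
beam 2: φ=-45°, α=30°
  dir = (cos 30°, sin 30°) = (0.8660, 0.5000); from cell (3,4)
  next x-line at t=0.8545, next y-line at t=1.2200; Δt_x=1.1547, Δt_y=2.0000
    x: enter (4,4) at t=0.8545
    y: enter (4,5) at t=1.2200 ← occupied
  → r_2 = 1.2200
beam 3: φ=45°, α=120°
  dir = (cos 120°, sin 120°) = (-0.5000, 0.8660); from cell (3,4)
  next x-line at t=0.5200, next y-line at t=0.7044; Δt_x=2.0000, Δt_y=1.1547
    x: enter (2,4) at t=0.5200
    y: enter (2,5) at t=0.7044 ← occupied
  → r_3 = 0.7044
beam 4: φ=90°, α=165°
  dir = (cos 165°, sin 165°) = (-0.9659, 0.2588); from cell (3,4)
  next x-line at t=0.2692, next y-line at t=2.3569; Δt_x=1.0353, Δt_y=3.8637
    x: enter (2,4) at t=0.2692
    x: enter (1,4) at t=1.3044
    x: enter (0,4) at t=2.3397 ← occupied
  → r_4 = 2.3397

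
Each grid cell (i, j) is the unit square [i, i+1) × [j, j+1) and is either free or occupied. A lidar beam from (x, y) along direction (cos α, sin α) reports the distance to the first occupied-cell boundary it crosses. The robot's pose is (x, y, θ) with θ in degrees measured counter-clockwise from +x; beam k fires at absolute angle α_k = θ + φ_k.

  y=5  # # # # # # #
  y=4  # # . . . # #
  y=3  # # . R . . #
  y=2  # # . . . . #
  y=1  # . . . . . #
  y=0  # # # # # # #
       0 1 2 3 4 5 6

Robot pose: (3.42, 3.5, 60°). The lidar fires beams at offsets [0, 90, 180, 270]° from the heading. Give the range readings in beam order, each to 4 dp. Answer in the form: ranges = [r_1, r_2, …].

beam 1: φ=0°, α=60°
  cosα=0.5000 sinα=0.8660 | (3,3) | tMaxX 1.1600 tMaxY 0.5774 | tΔX 2.0000 tΔY 1.1547
    t=0.5774 [y] (3,4)
    t=1.1600 [x] (4,4)
    t=1.7321 [y] (4,5) — stop
  → r_1 = 1.7321
beam 2: φ=90°, α=150°
  cosα=-0.8660 sinα=0.5000 | (3,3) | tMaxX 0.4850 tMaxY 1.0000 | tΔX 1.1547 tΔY 2.0000
    t=0.4850 [x] (2,3)
    t=1.0000 [y] (2,4)
    t=1.6397 [x] (1,4) — stop
  → r_2 = 1.6397
beam 3: φ=180°, α=240°
  cosα=-0.5000 sinα=-0.8660 | (3,3) | tMaxX 0.8400 tMaxY 0.5774 | tΔX 2.0000 tΔY 1.1547
    t=0.5774 [y] (3,2)
    t=0.8400 [x] (2,2)
    t=1.7321 [y] (2,1)
    t=2.8400 [x] (1,1)
    t=2.8868 [y] (1,0) — stop
  → r_3 = 2.8868
beam 4: φ=270°, α=330°
  cosα=0.8660 sinα=-0.5000 | (3,3) | tMaxX 0.6697 tMaxY 1.0000 | tΔX 1.1547 tΔY 2.0000
    t=0.6697 [x] (4,3)
    t=1.0000 [y] (4,2)
    t=1.8244 [x] (5,2)
    t=2.9791 [x] (6,2) — stop
  → r_4 = 2.9791

ranges = [1.7321, 1.6397, 2.8868, 2.9791]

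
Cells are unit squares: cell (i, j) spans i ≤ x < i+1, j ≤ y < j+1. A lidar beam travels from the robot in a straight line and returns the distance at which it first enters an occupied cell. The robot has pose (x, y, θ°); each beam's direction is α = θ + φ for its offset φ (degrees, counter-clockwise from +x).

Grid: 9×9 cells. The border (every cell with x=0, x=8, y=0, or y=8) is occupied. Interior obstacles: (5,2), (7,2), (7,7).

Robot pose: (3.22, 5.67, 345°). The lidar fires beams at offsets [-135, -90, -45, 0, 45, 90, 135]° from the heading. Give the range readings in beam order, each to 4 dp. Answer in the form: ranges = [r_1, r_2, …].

beam 1: φ=-135°, α=210°
  d=(-0.8660,-0.5000)  start (3,5)  tX=0.2540 tY=1.3400  stride 1/|dx|=1.1547 1/|dy|=2.0000
    cross x-line → (2,5), t=0.2540
    cross y-line → (2,4), t=1.3400
    cross x-line → (1,4), t=1.4087
    cross x-line → (0,4), t=2.5634 (wall)
  → r_1 = 2.5634
beam 2: φ=-90°, α=255°
  d=(-0.2588,-0.9659)  start (3,5)  tX=0.8500 tY=0.6936  stride 1/|dx|=3.8637 1/|dy|=1.0353
    cross y-line → (3,4), t=0.6936
    cross x-line → (2,4), t=0.8500
    cross y-line → (2,3), t=1.7289
    cross y-line → (2,2), t=2.7642
    cross y-line → (2,1), t=3.7995
    cross x-line → (1,1), t=4.7137
    cross y-line → (1,0), t=4.8347 (wall)
  → r_2 = 4.8347
beam 3: φ=-45°, α=300°
  d=(0.5000,-0.8660)  start (3,5)  tX=1.5600 tY=0.7736  stride 1/|dx|=2.0000 1/|dy|=1.1547
    cross y-line → (3,4), t=0.7736
    cross x-line → (4,4), t=1.5600
    cross y-line → (4,3), t=1.9283
    cross y-line → (4,2), t=3.0831
    cross x-line → (5,2), t=3.5600 (wall)
  → r_3 = 3.5600
beam 4: φ=0°, α=345°
  d=(0.9659,-0.2588)  start (3,5)  tX=0.8075 tY=2.5887  stride 1/|dx|=1.0353 1/|dy|=3.8637
    cross x-line → (4,5), t=0.8075
    cross x-line → (5,5), t=1.8428
    cross y-line → (5,4), t=2.5887
    cross x-line → (6,4), t=2.8781
    cross x-line → (7,4), t=3.9133
    cross x-line → (8,4), t=4.9486 (wall)
  → r_4 = 4.9486
beam 5: φ=45°, α=30°
  d=(0.8660,0.5000)  start (3,5)  tX=0.9007 tY=0.6600  stride 1/|dx|=1.1547 1/|dy|=2.0000
    cross y-line → (3,6), t=0.6600
    cross x-line → (4,6), t=0.9007
    cross x-line → (5,6), t=2.0554
    cross y-line → (5,7), t=2.6600
    cross x-line → (6,7), t=3.2101
    cross x-line → (7,7), t=4.3648 (wall)
  → r_5 = 4.3648
beam 6: φ=90°, α=75°
  d=(0.2588,0.9659)  start (3,5)  tX=3.0137 tY=0.3416  stride 1/|dx|=3.8637 1/|dy|=1.0353
    cross y-line → (3,6), t=0.3416
    cross y-line → (3,7), t=1.3769
    cross y-line → (3,8), t=2.4122 (wall)
  → r_6 = 2.4122
beam 7: φ=135°, α=120°
  d=(-0.5000,0.8660)  start (3,5)  tX=0.4400 tY=0.3811  stride 1/|dx|=2.0000 1/|dy|=1.1547
    cross y-line → (3,6), t=0.3811
    cross x-line → (2,6), t=0.4400
    cross y-line → (2,7), t=1.5358
    cross x-line → (1,7), t=2.4400
    cross y-line → (1,8), t=2.6905 (wall)
  → r_7 = 2.6905

ranges = [2.5634, 4.8347, 3.5600, 4.9486, 4.3648, 2.4122, 2.6905]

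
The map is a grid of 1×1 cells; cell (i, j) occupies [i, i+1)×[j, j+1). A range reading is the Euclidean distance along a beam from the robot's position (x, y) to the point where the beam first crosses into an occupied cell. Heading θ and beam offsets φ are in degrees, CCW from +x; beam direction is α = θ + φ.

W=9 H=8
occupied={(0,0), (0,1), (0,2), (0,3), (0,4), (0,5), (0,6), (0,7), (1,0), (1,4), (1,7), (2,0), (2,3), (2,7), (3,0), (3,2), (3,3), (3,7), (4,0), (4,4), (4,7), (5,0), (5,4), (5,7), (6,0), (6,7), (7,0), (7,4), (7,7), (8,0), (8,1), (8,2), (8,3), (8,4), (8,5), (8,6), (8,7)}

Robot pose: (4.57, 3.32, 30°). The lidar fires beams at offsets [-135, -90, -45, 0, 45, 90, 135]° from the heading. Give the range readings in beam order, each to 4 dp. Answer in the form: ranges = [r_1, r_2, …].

ranges = [2.4018, 2.6789, 3.5510, 1.3600, 0.7040, 0.7852, 0.5901]

beam 1: φ=-135°, α=255°
  cosα=-0.2588 sinα=-0.9659 | (4,3) | tMaxX 2.2023 tMaxY 0.3313 | tΔX 3.8637 tΔY 1.0353
    t=0.3313 [y] (4,2)
    t=1.3666 [y] (4,1)
    t=2.2023 [x] (3,1)
    t=2.4018 [y] (3,0) — stop
  → r_1 = 2.4018
beam 2: φ=-90°, α=300°
  cosα=0.5000 sinα=-0.8660 | (4,3) | tMaxX 0.8600 tMaxY 0.3695 | tΔX 2.0000 tΔY 1.1547
    t=0.3695 [y] (4,2)
    t=0.8600 [x] (5,2)
    t=1.5242 [y] (5,1)
    t=2.6789 [y] (5,0) — stop
  → r_2 = 2.6789
beam 3: φ=-45°, α=345°
  cosα=0.9659 sinα=-0.2588 | (4,3) | tMaxX 0.4452 tMaxY 1.2364 | tΔX 1.0353 tΔY 3.8637
    t=0.4452 [x] (5,3)
    t=1.2364 [y] (5,2)
    t=1.4804 [x] (6,2)
    t=2.5157 [x] (7,2)
    t=3.5510 [x] (8,2) — stop
  → r_3 = 3.5510
beam 4: φ=0°, α=30°
  cosα=0.8660 sinα=0.5000 | (4,3) | tMaxX 0.4965 tMaxY 1.3600 | tΔX 1.1547 tΔY 2.0000
    t=0.4965 [x] (5,3)
    t=1.3600 [y] (5,4) — stop
  → r_4 = 1.3600
beam 5: φ=45°, α=75°
  cosα=0.2588 sinα=0.9659 | (4,3) | tMaxX 1.6614 tMaxY 0.7040 | tΔX 3.8637 tΔY 1.0353
    t=0.7040 [y] (4,4) — stop
  → r_5 = 0.7040
beam 6: φ=90°, α=120°
  cosα=-0.5000 sinα=0.8660 | (4,3) | tMaxX 1.1400 tMaxY 0.7852 | tΔX 2.0000 tΔY 1.1547
    t=0.7852 [y] (4,4) — stop
  → r_6 = 0.7852
beam 7: φ=135°, α=165°
  cosα=-0.9659 sinα=0.2588 | (4,3) | tMaxX 0.5901 tMaxY 2.6273 | tΔX 1.0353 tΔY 3.8637
    t=0.5901 [x] (3,3) — stop
  → r_7 = 0.5901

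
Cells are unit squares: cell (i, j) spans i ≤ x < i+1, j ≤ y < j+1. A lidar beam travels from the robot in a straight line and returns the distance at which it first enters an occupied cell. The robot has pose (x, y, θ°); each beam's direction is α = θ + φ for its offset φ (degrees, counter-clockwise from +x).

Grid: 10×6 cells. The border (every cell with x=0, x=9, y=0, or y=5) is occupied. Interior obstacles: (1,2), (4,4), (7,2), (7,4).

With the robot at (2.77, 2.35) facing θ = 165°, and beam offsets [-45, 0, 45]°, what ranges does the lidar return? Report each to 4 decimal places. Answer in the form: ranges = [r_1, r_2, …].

beam 1: φ=-45°, α=120°
  direction (-0.5000, 0.8660); cell (2,2); t to first gridline: x 1.5400, y 0.7506 (then +2.0000 / +1.1547)
    (2,3) via y @ 0.7506
    (1,3) via x @ 1.5400
    (1,4) via y @ 1.9053
    (1,5) via y @ 3.0600  # hit
  → r_1 = 3.0600
beam 2: φ=0°, α=165°
  direction (-0.9659, 0.2588); cell (2,2); t to first gridline: x 0.7972, y 2.5114 (then +1.0353 / +3.8637)
    (1,2) via x @ 0.7972  # hit
  → r_2 = 0.7972
beam 3: φ=45°, α=210°
  direction (-0.8660, -0.5000); cell (2,2); t to first gridline: x 0.8891, y 0.7000 (then +1.1547 / +2.0000)
    (2,1) via y @ 0.7000
    (1,1) via x @ 0.8891
    (0,1) via x @ 2.0438  # hit
  → r_3 = 2.0438

ranges = [3.0600, 0.7972, 2.0438]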